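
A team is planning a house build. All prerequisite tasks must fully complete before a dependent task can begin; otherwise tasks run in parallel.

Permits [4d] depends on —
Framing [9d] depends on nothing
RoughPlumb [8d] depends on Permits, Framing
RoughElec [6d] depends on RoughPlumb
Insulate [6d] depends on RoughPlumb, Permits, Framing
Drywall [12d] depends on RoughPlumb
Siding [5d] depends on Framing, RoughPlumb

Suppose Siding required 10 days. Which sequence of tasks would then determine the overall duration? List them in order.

Framing, RoughPlumb, Drywall

Critical path before the change: Framing→RoughPlumb→Drywall = 9+8+12 = 29 giving 29 days.
Siding is off the critical path — its longest chain is 22 days, giving 7 of slack.
No other chain overtakes it, so the finish is 29 days.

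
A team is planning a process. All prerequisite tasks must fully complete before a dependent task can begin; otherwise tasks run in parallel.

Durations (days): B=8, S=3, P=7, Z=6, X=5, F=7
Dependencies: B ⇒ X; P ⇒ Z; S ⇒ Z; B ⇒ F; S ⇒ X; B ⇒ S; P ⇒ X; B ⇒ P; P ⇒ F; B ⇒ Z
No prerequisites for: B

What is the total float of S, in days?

5

B→P→F = 8+7+7 = 22 sets the makespan at 22 days.
Longest path through S: 17 days (earliest finish 11, latest finish 16).
So S can slip 16 − 11 = 5 days.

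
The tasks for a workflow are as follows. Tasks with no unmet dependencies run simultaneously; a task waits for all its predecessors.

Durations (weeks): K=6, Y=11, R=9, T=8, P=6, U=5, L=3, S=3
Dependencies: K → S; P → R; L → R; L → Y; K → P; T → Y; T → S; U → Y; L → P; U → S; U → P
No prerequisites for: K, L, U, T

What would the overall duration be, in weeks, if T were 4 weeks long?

21

As given, the longest chain is K→P→R = 6+6+9 = 21, so the finish is 21 weeks.
T has 2 weeks of float (longest path through it is 19).
The critical path is still K→P→R; finish is now 21 weeks.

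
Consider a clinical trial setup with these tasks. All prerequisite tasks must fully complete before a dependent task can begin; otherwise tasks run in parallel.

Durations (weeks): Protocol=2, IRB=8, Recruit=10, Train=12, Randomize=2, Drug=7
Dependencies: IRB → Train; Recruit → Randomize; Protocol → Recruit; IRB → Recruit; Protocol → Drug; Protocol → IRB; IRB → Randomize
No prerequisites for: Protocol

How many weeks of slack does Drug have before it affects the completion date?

Protocol→IRB→Recruit→Randomize = 2+8+10+2 = 22 sets the makespan at 22 weeks.
Longest path through Drug: 9 weeks (earliest finish 9, latest finish 22).
Float = 22 − 9 = 13.

13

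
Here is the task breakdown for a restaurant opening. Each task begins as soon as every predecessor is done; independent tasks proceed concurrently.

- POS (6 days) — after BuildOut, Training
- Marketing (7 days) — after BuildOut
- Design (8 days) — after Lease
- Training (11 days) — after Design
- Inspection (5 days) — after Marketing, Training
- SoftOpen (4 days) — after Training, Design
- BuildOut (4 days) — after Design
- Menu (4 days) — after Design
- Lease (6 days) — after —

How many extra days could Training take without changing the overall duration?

Lease→Design→Training→POS = 6+8+11+6 = 31 sets the makespan at 31 days.
The longest chain containing Training totals 31 days.
So Training can slip 25 − 25 = 0 days.

0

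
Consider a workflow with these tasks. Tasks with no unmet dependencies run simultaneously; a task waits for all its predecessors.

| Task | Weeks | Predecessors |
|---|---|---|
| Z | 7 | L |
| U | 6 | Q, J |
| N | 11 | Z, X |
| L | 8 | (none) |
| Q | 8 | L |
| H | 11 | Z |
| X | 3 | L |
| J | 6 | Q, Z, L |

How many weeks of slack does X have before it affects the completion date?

6

Critical path: L→Q→J→U = 8+8+6+6 = 28, so the finish is 28 weeks.
Longest path through X: 22 weeks (earliest finish 11, latest finish 17).
Slack of X = 14 − 8 = 6 weeks.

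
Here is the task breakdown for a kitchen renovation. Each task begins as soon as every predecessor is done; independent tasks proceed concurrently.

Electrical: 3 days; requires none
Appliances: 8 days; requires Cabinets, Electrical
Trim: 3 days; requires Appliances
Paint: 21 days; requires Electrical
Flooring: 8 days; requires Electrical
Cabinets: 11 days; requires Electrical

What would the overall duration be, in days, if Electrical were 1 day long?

The binding path is Electrical→Cabinets→Appliances→Trim = 3+11+8+3 = 25; finish at 25 days.
Since Electrical is critical, the -2 change carries straight to that chain (now 23 days).
The critical path is still Electrical→Cabinets→Appliances→Trim; finish is now 23 days.

23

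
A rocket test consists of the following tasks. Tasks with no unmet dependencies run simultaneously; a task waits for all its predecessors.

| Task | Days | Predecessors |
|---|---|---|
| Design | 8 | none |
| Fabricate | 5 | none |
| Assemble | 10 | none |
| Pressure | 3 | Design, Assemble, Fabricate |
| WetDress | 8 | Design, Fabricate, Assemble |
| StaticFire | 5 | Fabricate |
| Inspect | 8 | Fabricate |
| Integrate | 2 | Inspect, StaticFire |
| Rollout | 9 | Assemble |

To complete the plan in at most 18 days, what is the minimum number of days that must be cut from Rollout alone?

1

Current finish: 19 days; target: 18.
Rollout is on every critical path, so each day cut from Rollout cuts the finish by one (this holds down to a finish of 18).
Need 19 − 18 = 1 day off Rollout → Rollout becomes 8 days, finish becomes 18.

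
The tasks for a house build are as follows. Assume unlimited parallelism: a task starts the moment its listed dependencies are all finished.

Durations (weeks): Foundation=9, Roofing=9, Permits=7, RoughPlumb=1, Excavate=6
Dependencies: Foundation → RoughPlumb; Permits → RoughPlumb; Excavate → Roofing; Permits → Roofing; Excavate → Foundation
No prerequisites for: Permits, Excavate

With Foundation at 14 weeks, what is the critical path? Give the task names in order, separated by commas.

Actual critical path: Excavate→Foundation→RoughPlumb = 6+9+1 = 16 ⇒ 16 weeks.
Foundation is on the critical path; changing it to 14 makes that path 21 weeks.
No other chain overtakes it, so the finish is 21 weeks.

Excavate, Foundation, RoughPlumb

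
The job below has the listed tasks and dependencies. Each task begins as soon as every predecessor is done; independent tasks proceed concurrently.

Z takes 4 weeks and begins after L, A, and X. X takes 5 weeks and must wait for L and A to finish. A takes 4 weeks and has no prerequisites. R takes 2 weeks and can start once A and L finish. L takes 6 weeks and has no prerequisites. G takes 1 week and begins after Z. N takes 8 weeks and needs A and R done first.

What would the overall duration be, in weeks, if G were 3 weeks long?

18

The binding path is L→X→Z→G = 6+5+4+1 = 16; finish at 16 weeks.
Since G is critical, the +2 change carries straight to that chain (now 18 weeks).
The critical path is still L→X→Z→G; finish is now 18 weeks.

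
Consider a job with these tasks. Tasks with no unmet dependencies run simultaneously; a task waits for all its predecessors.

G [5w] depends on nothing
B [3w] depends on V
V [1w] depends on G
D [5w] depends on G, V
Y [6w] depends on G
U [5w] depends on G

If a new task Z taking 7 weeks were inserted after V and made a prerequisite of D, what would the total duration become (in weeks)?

18

Originally the job takes 11 weeks.
With Z inserted, D now waits for max(G, V, Z).
New critical path: G→V→Z→D = 5+1+7+5 = 18 ⇒ 18 weeks.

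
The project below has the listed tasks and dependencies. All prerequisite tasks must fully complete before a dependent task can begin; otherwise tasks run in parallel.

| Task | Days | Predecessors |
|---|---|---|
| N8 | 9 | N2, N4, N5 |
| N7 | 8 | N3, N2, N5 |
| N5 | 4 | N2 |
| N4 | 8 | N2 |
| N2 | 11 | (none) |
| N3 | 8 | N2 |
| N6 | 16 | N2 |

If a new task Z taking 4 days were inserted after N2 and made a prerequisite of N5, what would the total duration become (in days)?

28

Originally the plan takes 28 days.
With Z inserted, N5 now waits for max(N2, Z).
New critical path: N2→Z→N5→N8 = 11+4+4+9 = 28 ⇒ 28 days.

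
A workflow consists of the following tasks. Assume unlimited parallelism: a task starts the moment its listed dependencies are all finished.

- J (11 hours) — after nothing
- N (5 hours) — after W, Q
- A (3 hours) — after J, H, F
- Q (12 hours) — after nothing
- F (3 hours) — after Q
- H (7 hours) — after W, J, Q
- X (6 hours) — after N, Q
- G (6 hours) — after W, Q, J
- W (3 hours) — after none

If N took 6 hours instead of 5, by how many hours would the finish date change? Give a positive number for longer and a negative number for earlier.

1

As given, the longest chain is Q→N→X = 12+5+6 = 23, so the finish is 23 hours.
Since N is critical, the +1 change carries straight to that chain (now 24 hours).
That remains the longest chain; total 24 hours.
Change in finish: 24 − 23 = +1 hours.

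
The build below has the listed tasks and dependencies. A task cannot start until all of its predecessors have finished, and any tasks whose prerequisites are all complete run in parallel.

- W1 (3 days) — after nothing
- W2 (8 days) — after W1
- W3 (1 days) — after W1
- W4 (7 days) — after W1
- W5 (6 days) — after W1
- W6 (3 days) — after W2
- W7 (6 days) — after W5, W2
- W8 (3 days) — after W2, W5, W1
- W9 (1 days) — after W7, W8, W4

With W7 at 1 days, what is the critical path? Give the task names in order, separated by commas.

Critical path before the change: W1→W2→W7→W9 = 3+8+6+1 = 18 giving 18 days.
W7 is on the critical path; changing it to 1 makes that path 13 days.
New critical path: W1→W2→W8→W9 = 3+8+3+1 = 15 ⇒ 15 days.

W1, W2, W8, W9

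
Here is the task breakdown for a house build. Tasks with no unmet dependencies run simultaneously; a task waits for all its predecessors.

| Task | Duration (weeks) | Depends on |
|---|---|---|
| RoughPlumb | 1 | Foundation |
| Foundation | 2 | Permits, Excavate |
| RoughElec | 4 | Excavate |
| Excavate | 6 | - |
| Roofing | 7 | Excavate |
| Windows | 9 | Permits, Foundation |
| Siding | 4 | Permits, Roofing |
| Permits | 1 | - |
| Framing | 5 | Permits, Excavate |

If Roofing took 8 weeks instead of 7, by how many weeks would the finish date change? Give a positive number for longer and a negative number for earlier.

Critical path before the change: Excavate→Roofing→Siding = 6+7+4 = 17 giving 17 weeks.
Since Roofing is critical, the +1 change carries straight to that chain (now 18 weeks).
No other chain overtakes it, so the finish is 18 weeks.
Change in finish: 18 − 17 = +1 weeks.

1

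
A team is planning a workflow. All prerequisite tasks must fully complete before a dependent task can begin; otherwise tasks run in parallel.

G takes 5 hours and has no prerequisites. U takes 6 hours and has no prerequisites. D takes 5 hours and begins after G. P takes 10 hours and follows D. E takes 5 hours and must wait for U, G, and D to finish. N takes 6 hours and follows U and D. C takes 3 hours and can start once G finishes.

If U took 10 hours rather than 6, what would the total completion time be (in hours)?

20

The binding path is G→D→P = 5+5+10 = 20; finish at 20 hours.
U is off the critical path — its longest chain is 12 hours, giving 8 of slack.
That remains the longest chain; total 20 hours.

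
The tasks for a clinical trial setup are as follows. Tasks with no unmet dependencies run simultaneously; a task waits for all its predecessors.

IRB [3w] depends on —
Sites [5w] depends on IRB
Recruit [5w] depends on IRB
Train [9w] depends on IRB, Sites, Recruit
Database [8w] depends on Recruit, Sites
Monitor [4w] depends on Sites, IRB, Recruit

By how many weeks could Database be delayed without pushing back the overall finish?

The longest chain is IRB→Sites→Train = 3+5+9 = 17; overall finish 17 weeks.
Database finishes as early as 16 and must finish by 17.
Slack of Database = 9 − 8 = 1 week.

1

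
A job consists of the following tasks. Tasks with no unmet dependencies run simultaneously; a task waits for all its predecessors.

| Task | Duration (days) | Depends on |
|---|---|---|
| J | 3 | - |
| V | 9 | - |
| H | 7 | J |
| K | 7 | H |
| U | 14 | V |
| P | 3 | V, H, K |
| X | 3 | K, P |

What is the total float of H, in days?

0

J→H→K→P→X = 3+7+7+3+3 = 23 sets the makespan at 23 days.
H finishes as early as 10 and must finish by 10.
Float = 23 − 23 = 0.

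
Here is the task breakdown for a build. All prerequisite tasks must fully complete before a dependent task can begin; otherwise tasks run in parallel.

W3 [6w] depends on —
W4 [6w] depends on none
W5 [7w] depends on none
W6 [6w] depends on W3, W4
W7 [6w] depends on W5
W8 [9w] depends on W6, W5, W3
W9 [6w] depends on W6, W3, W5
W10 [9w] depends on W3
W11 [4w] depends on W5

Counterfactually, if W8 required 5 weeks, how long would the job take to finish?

The binding path is W3→W6→W8 = 6+6+9 = 21; finish at 21 weeks.
Since W8 is critical, the -4 change carries straight to that chain (now 17 weeks).
The binding chain switches to W3→W6→W9 = 6+6+6 = 18; finish 18 weeks.

18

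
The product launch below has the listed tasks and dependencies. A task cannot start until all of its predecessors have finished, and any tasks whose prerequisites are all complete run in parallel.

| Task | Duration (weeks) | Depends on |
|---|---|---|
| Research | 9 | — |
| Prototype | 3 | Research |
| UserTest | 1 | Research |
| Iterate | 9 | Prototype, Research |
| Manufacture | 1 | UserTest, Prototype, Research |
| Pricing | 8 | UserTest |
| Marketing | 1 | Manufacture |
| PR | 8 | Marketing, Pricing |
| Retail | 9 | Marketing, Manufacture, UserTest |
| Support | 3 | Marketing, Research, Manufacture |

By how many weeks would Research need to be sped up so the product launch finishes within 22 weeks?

Current finish: 26 weeks; target: 22.
Research is on every critical path, so each week cut from Research cuts the finish by one (this holds down to a finish of 18).
Need 26 − 22 = 4 weeks off Research → Research becomes 5 weeks, finish becomes 22.

4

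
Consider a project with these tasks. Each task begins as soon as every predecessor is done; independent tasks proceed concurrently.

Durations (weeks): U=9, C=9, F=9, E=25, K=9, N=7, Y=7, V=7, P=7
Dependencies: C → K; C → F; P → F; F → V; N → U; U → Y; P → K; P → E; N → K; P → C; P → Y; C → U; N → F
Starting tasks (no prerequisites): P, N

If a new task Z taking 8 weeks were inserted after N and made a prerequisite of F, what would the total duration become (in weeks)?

Originally the job takes 32 weeks.
With Z inserted, F now waits for max(N, P, C, Z).
New critical path: P→C→F→V = 7+9+9+7 = 32 ⇒ 32 weeks.

32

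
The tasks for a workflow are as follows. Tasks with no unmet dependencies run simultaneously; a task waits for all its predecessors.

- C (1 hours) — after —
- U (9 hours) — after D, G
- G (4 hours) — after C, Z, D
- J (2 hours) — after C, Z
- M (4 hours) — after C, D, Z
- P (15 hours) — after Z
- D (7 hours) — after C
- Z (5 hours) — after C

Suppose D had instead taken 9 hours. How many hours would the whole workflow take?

23

Critical path before the change: C→D→G→U = 1+7+4+9 = 21 giving 21 hours.
D lies on that path, so at 9 hours the path becomes 23 hours.
That remains the longest chain; total 23 hours.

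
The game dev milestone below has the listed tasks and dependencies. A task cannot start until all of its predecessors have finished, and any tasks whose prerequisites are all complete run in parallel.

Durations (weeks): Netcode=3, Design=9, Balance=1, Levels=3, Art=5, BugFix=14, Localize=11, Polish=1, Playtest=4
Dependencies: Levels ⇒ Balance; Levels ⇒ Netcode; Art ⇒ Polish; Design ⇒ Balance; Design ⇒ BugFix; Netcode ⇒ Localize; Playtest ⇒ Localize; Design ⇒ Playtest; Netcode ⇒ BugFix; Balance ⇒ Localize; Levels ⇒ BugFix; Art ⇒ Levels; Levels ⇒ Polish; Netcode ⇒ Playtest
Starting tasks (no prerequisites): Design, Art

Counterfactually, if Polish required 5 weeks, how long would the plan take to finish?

As given, the longest chain is Art→Levels→Netcode→Playtest→Localize = 5+3+3+4+11 = 26, so the finish is 26 weeks.
Polish is off the critical path — its longest chain is 9 weeks, giving 17 of slack.
No other chain overtakes it, so the finish is 26 weeks.

26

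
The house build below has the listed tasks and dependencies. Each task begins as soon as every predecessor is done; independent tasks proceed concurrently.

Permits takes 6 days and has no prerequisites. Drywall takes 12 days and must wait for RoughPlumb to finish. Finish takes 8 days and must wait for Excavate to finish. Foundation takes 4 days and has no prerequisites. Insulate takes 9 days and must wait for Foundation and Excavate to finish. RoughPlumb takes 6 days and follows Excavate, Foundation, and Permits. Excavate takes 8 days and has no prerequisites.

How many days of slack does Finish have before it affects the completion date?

Critical path: Excavate→RoughPlumb→Drywall = 8+6+12 = 26, so the finish is 26 days.
Longest path through Finish: 16 days (earliest finish 16, latest finish 26).
So Finish can slip 26 − 16 = 10 days.

10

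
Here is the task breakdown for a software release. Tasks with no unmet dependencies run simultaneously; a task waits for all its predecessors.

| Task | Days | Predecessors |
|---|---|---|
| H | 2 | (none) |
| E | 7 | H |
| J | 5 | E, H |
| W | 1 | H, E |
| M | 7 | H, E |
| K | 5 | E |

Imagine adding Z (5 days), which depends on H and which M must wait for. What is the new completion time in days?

16

Originally the project takes 16 days.
With Z inserted, M now waits for max(H, E, Z).
New critical path: H→E→M = 2+7+7 = 16 ⇒ 16 days.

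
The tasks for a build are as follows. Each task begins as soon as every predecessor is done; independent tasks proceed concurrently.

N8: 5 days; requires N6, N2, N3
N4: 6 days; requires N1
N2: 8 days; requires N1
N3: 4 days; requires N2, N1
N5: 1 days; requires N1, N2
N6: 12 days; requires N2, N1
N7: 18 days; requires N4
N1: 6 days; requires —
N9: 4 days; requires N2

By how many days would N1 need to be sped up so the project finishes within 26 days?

Current finish: 31 days; target: 26.
N1 is on every critical path, so each day cut from N1 cuts the finish by one (this holds down to a finish of 26).
Need 31 − 26 = 5 days off N1 → N1 becomes 1 day, finish becomes 26.

5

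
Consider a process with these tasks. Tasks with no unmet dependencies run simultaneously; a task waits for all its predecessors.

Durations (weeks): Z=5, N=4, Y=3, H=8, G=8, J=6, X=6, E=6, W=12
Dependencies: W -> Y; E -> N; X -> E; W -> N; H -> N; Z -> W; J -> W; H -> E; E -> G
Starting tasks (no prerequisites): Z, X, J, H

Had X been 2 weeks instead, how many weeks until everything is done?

22

Critical path before the change: J→W→N = 6+12+4 = 22 giving 22 weeks.
X is off the critical path — its longest chain is 20 weeks, giving 2 of slack.
No other chain overtakes it, so the finish is 22 weeks.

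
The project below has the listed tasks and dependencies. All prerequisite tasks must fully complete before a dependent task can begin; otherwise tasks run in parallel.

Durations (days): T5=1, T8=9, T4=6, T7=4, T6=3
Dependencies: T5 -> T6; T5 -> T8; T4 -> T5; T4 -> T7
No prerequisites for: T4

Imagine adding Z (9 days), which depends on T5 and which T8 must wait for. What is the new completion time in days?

25

Originally the project takes 16 days.
With Z inserted, T8 now waits for max(T5, Z).
New critical path: T4→T5→Z→T8 = 6+1+9+9 = 25 ⇒ 25 days.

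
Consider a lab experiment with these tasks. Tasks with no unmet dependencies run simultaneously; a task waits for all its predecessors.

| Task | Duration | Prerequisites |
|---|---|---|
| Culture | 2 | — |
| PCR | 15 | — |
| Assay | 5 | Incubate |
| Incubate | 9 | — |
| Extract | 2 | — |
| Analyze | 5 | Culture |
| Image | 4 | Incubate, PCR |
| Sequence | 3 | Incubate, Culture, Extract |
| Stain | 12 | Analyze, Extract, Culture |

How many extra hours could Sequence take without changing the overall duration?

7

The longest chain is Culture→Analyze→Stain = 2+5+12 = 19; overall finish 19 hours.
The longest chain containing Sequence totals 12 hours.
Slack of Sequence = 16 − 9 = 7 hours.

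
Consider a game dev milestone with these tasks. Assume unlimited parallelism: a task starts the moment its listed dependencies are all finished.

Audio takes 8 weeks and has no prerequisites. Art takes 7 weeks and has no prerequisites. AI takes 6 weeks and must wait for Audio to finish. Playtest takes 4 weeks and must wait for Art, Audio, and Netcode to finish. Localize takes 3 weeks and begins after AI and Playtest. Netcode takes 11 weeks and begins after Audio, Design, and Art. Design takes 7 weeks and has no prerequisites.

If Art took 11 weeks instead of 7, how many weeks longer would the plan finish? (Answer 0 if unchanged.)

The binding path is Audio→Netcode→Playtest→Localize = 8+11+4+3 = 26; finish at 26 weeks.
Art is off the critical path — its longest chain is 25 weeks, giving 1 of slack.
New critical path: Art→Netcode→Playtest→Localize = 11+11+4+3 = 29 ⇒ 29 weeks.
Change in finish: 29 − 26 = +3 weeks.

3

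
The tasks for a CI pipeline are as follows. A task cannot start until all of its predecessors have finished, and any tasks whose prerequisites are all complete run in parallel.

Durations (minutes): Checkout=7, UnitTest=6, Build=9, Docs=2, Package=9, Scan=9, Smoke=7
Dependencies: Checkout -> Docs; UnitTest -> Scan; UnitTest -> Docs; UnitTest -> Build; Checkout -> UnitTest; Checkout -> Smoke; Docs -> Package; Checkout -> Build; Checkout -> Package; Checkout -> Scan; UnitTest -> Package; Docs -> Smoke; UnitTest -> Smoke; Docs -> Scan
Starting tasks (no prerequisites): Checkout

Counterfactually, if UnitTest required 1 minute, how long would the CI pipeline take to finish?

19

Critical path before the change: Checkout→UnitTest→Docs→Package = 7+6+2+9 = 24 giving 24 minutes.
UnitTest lies on that path, so at 1 minute the path becomes 19 minutes.
That remains the longest chain; total 19 minutes.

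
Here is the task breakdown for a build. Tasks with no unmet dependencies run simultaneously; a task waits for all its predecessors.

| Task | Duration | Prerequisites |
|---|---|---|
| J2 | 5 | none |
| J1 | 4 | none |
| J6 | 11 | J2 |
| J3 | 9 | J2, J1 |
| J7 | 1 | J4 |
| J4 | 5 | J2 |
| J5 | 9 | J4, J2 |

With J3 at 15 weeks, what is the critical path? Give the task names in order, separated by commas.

The binding path is J2→J4→J5 = 5+5+9 = 19; finish at 19 weeks.
J3 is off the critical path — its longest chain is 14 weeks, giving 5 of slack.
The binding chain switches to J2→J3 = 5+15 = 20; finish 20 weeks.

J2, J3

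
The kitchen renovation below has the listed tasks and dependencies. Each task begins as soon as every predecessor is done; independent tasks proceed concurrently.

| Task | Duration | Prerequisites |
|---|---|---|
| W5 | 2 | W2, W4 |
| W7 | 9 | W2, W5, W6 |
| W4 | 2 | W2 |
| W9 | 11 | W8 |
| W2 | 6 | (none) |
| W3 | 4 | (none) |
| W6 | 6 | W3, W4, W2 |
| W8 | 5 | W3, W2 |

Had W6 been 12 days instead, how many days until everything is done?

Actual critical path: W2→W4→W6→W7 = 6+2+6+9 = 23 ⇒ 23 days.
W6 lies on that path, so at 12 days the path becomes 29 days.
That remains the longest chain; total 29 days.

29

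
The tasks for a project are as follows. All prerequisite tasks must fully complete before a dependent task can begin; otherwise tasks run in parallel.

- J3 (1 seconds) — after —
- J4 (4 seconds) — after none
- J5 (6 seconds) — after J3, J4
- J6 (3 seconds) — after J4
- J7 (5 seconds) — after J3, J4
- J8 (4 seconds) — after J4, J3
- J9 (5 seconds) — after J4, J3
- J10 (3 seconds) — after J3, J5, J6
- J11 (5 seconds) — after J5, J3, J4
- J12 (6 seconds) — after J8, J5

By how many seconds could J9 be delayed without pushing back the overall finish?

J4→J5→J12 = 4+6+6 = 16 sets the makespan at 16 seconds.
The longest chain containing J9 totals 9 seconds.
Float = 16 − 9 = 7.

7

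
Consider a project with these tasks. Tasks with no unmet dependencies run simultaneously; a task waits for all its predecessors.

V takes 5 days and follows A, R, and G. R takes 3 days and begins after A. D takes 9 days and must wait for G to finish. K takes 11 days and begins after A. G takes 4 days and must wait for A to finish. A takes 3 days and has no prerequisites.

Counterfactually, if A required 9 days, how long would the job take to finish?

As given, the longest chain is A→G→D = 3+4+9 = 16, so the finish is 16 days.
Since A is critical, the +6 change carries straight to that chain (now 22 days).
No other chain overtakes it, so the finish is 22 days.

22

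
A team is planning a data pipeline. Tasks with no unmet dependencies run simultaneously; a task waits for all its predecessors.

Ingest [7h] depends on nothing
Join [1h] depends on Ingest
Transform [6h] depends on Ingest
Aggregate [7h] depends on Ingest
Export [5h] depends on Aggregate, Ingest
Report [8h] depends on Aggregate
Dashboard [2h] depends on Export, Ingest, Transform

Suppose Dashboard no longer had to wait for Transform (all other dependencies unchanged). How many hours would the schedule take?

22

With the dependency in place, Ingest→Aggregate→Report = 7+7+8 = 22 sets the finish at 22 hours.
Dropping Transform→Dashboard doesn't change Dashboard's earliest start (19); another predecessor still binds.
After: Ingest→Aggregate→Report = 7+7+8 = 22 → 22 hours.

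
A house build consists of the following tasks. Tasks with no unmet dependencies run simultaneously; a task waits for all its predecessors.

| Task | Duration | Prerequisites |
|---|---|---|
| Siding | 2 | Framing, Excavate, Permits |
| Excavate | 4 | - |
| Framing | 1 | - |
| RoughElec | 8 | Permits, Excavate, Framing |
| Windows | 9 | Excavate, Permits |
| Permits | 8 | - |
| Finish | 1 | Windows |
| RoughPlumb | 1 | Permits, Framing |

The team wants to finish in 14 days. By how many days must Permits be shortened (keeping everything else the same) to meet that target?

Current finish: 18 days; target: 14.
Permits is on every critical path, so each day cut from Permits cuts the finish by one (this holds down to a finish of 14).
Need 18 − 14 = 4 days off Permits → Permits becomes 4 days, finish becomes 14.

4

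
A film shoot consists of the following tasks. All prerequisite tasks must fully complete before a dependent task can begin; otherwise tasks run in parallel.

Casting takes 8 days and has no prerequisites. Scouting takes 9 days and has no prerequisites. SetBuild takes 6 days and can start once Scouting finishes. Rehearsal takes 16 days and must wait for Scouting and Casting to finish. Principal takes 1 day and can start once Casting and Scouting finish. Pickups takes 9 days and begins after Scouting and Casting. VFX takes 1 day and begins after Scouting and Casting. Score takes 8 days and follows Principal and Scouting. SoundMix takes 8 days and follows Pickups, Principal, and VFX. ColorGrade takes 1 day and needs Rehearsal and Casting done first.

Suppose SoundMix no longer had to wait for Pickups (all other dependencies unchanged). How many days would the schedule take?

26

Original critical path: Scouting→Rehearsal→ColorGrade = 9+16+1 = 26 ⇒ 26 days.
Without Pickups→SoundMix, SoundMix's earliest start moves from 18 to 10.
The longest chain is now Scouting→Rehearsal→ColorGrade = 9+16+1 = 26, so the schedule takes 26 days.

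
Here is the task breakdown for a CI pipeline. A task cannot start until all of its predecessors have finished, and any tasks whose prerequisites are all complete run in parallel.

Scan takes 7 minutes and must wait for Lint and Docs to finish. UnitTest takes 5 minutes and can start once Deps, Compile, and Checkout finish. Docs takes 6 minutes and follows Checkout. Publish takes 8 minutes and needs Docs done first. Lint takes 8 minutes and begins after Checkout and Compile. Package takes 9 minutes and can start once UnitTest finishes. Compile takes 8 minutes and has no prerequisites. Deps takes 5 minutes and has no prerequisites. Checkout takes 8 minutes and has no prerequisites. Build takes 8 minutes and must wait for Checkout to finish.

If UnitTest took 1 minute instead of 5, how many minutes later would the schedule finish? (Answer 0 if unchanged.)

0

Baseline: Checkout→Lint→Scan = 8+8+7 = 23 → 23 minutes.
UnitTest has 1 minute of float (longest path through it is 22).
That remains the longest chain; total 23 minutes.
Change in finish: 23 − 23 = +0 minutes.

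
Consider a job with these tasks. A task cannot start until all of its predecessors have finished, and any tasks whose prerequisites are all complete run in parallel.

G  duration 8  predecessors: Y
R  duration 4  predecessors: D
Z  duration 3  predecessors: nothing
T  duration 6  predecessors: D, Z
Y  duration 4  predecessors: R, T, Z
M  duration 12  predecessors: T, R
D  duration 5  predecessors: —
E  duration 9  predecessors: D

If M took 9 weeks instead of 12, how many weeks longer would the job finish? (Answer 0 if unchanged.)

0

Critical path before the change: D→T→M = 5+6+12 = 23 giving 23 weeks.
M is on the critical path; changing it to 9 makes that path 20 weeks.
New critical path: D→T→Y→G = 5+6+4+8 = 23 ⇒ 23 weeks.
Change in finish: 23 − 23 = +0 weeks.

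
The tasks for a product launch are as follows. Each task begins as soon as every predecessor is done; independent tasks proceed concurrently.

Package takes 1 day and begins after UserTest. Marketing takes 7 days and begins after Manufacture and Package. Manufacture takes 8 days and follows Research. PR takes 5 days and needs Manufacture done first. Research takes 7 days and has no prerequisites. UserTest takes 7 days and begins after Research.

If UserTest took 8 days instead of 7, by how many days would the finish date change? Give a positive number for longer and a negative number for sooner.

1

Critical path before the change: Research→UserTest→Package→Marketing = 7+7+1+7 = 22 giving 22 days.
UserTest is on the critical path; changing it to 8 makes that path 23 days.
That remains the longest chain; total 23 days.
Change in finish: 23 − 22 = +1 days.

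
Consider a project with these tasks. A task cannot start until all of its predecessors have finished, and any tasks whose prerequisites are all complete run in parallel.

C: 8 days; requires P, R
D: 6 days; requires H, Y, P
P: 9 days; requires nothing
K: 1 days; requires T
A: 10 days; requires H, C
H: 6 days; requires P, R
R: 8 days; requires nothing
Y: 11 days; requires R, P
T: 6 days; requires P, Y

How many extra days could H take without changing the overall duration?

2

The longest chain is P→Y→T→K = 9+11+6+1 = 27; overall finish 27 days.
Longest path through H: 25 days (earliest finish 15, latest finish 17).
Float = 27 − 25 = 2.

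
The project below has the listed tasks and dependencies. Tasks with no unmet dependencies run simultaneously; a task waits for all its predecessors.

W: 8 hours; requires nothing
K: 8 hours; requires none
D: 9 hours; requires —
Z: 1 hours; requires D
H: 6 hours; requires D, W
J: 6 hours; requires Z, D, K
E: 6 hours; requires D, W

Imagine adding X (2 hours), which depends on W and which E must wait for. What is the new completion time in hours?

Originally the schedule takes 16 hours.
With X inserted, E now waits for max(D, W, X).
New critical path: W→X→E = 8+2+6 = 16 ⇒ 16 hours.

16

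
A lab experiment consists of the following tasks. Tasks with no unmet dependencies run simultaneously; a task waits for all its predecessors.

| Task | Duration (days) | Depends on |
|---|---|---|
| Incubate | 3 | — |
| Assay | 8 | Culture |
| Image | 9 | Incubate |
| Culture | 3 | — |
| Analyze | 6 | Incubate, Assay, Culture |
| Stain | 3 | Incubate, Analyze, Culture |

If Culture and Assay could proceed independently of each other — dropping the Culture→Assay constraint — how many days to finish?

Original critical path: Culture→Assay→Analyze→Stain = 3+8+6+3 = 20 ⇒ 20 days.
Without Culture→Assay, Assay's earliest start moves from 3 to 0.
New critical path: Assay→Analyze→Stain = 8+6+3 = 17 ⇒ 17 days.

17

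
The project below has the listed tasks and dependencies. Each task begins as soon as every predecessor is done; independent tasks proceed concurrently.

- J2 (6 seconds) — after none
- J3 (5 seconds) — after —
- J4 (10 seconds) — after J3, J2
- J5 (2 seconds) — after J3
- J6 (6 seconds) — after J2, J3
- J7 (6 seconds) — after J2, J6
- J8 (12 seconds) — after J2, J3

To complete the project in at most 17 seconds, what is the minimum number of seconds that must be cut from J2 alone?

1

Current finish: 18 seconds; target: 17.
J2 is on every critical path, so each second cut from J2 cuts the finish by one (this holds down to a finish of 17).
Need 18 − 17 = 1 second off J2 → J2 becomes 5 seconds, finish becomes 17.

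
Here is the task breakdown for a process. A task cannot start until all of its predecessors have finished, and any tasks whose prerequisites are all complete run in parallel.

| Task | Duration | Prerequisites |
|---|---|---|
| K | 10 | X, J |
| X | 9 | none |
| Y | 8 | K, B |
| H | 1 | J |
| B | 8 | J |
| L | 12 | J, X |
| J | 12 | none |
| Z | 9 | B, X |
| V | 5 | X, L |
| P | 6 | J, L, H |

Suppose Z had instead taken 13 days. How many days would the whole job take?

33

Critical path before the change: J→K→Y = 12+10+8 = 30 giving 30 days.
Z is off the critical path — its longest chain is 29 days, giving 1 of slack.
New critical path: J→B→Z = 12+8+13 = 33 ⇒ 33 days.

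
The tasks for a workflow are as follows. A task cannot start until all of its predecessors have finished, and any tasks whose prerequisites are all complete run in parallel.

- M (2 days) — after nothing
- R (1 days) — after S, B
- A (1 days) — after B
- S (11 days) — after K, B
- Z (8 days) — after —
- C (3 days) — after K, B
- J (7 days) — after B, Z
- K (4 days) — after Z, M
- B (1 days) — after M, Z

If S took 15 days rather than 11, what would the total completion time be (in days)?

As given, the longest chain is Z→K→S→R = 8+4+11+1 = 24, so the finish is 24 days.
Since S is critical, the +4 change carries straight to that chain (now 28 days).
No other chain overtakes it, so the finish is 28 days.

28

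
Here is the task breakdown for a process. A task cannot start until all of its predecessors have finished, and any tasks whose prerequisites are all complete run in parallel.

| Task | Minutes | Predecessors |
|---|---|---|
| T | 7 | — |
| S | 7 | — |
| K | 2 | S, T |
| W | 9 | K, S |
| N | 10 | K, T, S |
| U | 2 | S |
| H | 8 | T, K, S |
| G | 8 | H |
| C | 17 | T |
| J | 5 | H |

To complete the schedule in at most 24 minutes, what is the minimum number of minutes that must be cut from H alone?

Current finish: 25 minutes; target: 24.
H is on every critical path, so each minute cut from H cuts the finish by one (this holds down to a finish of 24).
Need 25 − 24 = 1 minute off H → H becomes 7 minutes, finish becomes 24.

1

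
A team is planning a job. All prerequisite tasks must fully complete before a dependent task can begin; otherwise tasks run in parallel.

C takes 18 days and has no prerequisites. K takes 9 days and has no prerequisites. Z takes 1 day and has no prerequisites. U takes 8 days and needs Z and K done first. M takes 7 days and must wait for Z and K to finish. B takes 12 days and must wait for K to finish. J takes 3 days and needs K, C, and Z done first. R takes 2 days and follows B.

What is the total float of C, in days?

2

Critical path: K→B→R = 9+12+2 = 23, so the finish is 23 days.
The longest chain containing C totals 21 days.
So C can slip 20 − 18 = 2 days.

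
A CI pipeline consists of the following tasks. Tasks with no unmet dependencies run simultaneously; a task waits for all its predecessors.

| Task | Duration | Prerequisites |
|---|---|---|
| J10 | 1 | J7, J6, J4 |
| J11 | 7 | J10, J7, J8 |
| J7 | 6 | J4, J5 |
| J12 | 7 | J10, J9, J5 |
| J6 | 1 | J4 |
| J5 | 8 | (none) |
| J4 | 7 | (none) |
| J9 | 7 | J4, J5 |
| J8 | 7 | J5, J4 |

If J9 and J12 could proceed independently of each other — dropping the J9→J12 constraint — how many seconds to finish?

Original critical path: J5→J7→J10→J11 = 8+6+1+7 = 22 ⇒ 22 seconds.
Dropping J9→J12 doesn't change J12's earliest start (15); another predecessor still binds.
The longest chain is now J5→J7→J10→J11 = 8+6+1+7 = 22, so the CI pipeline takes 22 seconds.

22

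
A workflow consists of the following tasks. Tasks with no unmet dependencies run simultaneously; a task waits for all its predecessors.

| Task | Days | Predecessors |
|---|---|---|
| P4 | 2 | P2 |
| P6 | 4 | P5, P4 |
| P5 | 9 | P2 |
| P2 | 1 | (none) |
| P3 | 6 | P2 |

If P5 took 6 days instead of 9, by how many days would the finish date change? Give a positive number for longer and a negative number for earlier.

Baseline: P2→P5→P6 = 1+9+4 = 14 → 14 days.
Since P5 is critical, the -3 change carries straight to that chain (now 11 days).
That remains the longest chain; total 11 days.
Change in finish: 11 − 14 = -3 days.

-3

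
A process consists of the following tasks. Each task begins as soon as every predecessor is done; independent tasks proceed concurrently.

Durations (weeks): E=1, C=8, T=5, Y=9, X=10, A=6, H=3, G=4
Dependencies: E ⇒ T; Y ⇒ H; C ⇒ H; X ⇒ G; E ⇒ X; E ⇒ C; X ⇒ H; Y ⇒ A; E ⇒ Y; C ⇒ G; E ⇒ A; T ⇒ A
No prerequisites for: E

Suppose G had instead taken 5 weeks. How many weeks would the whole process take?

The binding path is E→Y→A = 1+9+6 = 16; finish at 16 weeks.
G is off the critical path — its longest chain is 15 weeks, giving 1 of slack.
No other chain overtakes it, so the finish is 16 weeks.

16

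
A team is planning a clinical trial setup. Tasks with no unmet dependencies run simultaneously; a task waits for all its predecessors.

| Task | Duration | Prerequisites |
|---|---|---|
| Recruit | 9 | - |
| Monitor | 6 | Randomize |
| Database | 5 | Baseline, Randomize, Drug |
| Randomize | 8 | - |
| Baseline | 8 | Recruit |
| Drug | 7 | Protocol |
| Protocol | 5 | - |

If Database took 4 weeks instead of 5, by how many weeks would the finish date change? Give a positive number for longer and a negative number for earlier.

Actual critical path: Recruit→Baseline→Database = 9+8+5 = 22 ⇒ 22 weeks.
Since Database is critical, the -1 change carries straight to that chain (now 21 weeks).
No other chain overtakes it, so the finish is 21 weeks.
Change in finish: 21 − 22 = -1 weeks.

-1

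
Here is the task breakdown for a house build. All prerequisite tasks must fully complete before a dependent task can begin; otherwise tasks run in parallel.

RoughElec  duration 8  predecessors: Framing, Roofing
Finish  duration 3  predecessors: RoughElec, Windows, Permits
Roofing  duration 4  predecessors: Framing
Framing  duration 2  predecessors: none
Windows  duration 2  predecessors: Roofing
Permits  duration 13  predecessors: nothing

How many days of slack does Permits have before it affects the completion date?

Framing→Roofing→RoughElec→Finish = 2+4+8+3 = 17 sets the makespan at 17 days.
The longest chain containing Permits totals 16 days.
Slack of Permits = 1 − 0 = 1 day.

1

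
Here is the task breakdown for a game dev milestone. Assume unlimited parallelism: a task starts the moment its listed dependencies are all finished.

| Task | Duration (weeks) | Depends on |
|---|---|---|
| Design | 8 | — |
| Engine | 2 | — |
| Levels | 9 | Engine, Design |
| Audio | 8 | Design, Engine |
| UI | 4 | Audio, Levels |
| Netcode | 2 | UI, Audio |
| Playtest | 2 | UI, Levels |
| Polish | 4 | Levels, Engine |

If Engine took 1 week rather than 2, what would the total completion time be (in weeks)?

23

The binding path is Design→Levels→UI→Netcode = 8+9+4+2 = 23; finish at 23 weeks.
Engine has 6 weeks of float (longest path through it is 17).
No other chain overtakes it, so the finish is 23 weeks.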